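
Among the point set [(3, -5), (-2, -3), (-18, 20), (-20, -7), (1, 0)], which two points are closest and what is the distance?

Computing all pairwise distances among 5 points:

d((3, -5), (-2, -3)) = 5.3852
d((3, -5), (-18, 20)) = 32.6497
d((3, -5), (-20, -7)) = 23.0868
d((3, -5), (1, 0)) = 5.3852
d((-2, -3), (-18, 20)) = 28.0179
d((-2, -3), (-20, -7)) = 18.4391
d((-2, -3), (1, 0)) = 4.2426 <-- minimum
d((-18, 20), (-20, -7)) = 27.074
d((-18, 20), (1, 0)) = 27.5862
d((-20, -7), (1, 0)) = 22.1359

Closest pair: (-2, -3) and (1, 0) with distance 4.2426

The closest pair is (-2, -3) and (1, 0) with Euclidean distance 4.2426. For 5 points, brute-force pairwise comparison is shown above. For large n, the divide-and-conquer algorithm (sort by x, recurse on halves, check the dividing strip) achieves O(n log n).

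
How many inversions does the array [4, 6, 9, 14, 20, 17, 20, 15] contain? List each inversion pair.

Finding inversions in [4, 6, 9, 14, 20, 17, 20, 15]:

(4, 5): arr[4]=20 > arr[5]=17
(4, 7): arr[4]=20 > arr[7]=15
(5, 7): arr[5]=17 > arr[7]=15
(6, 7): arr[6]=20 > arr[7]=15

Total inversions: 4

The array has 4 inversion(s): (4,5), (4,7), (5,7), (6,7). Each pair (i,j) satisfies i < j and arr[i] > arr[j].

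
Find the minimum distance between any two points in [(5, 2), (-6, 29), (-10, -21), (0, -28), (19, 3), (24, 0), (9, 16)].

Computing all pairwise distances among 7 points:

d((5, 2), (-6, 29)) = 29.1548
d((5, 2), (-10, -21)) = 27.4591
d((5, 2), (0, -28)) = 30.4138
d((5, 2), (19, 3)) = 14.0357
d((5, 2), (24, 0)) = 19.105
d((5, 2), (9, 16)) = 14.5602
d((-6, 29), (-10, -21)) = 50.1597
d((-6, 29), (0, -28)) = 57.3149
d((-6, 29), (19, 3)) = 36.0694
d((-6, 29), (24, 0)) = 41.7253
d((-6, 29), (9, 16)) = 19.8494
d((-10, -21), (0, -28)) = 12.2066
d((-10, -21), (19, 3)) = 37.6431
d((-10, -21), (24, 0)) = 39.9625
d((-10, -21), (9, 16)) = 41.5933
d((0, -28), (19, 3)) = 36.3593
d((0, -28), (24, 0)) = 36.8782
d((0, -28), (9, 16)) = 44.911
d((19, 3), (24, 0)) = 5.831 <-- minimum
d((19, 3), (9, 16)) = 16.4012
d((24, 0), (9, 16)) = 21.9317

Closest pair: (19, 3) and (24, 0) with distance 5.831

The closest pair is (19, 3) and (24, 0) with Euclidean distance 5.831. For 7 points, brute-force pairwise comparison is shown above. For large n, the divide-and-conquer algorithm (sort by x, recurse on halves, check the dividing strip) achieves O(n log n).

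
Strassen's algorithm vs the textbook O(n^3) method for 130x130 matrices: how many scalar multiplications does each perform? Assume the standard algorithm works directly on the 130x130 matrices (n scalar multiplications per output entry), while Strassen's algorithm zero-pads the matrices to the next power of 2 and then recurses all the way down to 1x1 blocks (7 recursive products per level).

Matrix multiplication for 130x130 matrices:

Strassen's algorithm requires power-of-2 dimensions. Pad 130x130 to 256x256 (next power of 2).

Standard algorithm: 130^3 = 2197000 multiplications
Strassen's algorithm: 7^(log2(256)) = 7^8 = 5764801 multiplications
Difference: 2197000 - 5764801 = -3567801 (Strassen uses MORE here due to padding overhead — for small or just-over-power-of-2 n, padding can outweigh the per-level savings)

Standard: 2197000 multiplications (130^3). Strassen: 5764801 multiplications (7^8, after padding to 256x256). Strassen reduces 8 recursive multiplications to 7 at each level.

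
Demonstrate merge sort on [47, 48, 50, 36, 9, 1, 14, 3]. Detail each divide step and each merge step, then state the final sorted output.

Merge sort trace:

Split: [47, 48, 50, 36, 9, 1, 14, 3] -> [47, 48, 50, 36] and [9, 1, 14, 3]
  Split: [47, 48, 50, 36] -> [47, 48] and [50, 36]
    Split: [47, 48] -> [47] and [48]
    Merge: [47] + [48] -> [47, 48]
    Split: [50, 36] -> [50] and [36]
    Merge: [50] + [36] -> [36, 50]
  Merge: [47, 48] + [36, 50] -> [36, 47, 48, 50]
  Split: [9, 1, 14, 3] -> [9, 1] and [14, 3]
    Split: [9, 1] -> [9] and [1]
    Merge: [9] + [1] -> [1, 9]
    Split: [14, 3] -> [14] and [3]
    Merge: [14] + [3] -> [3, 14]
  Merge: [1, 9] + [3, 14] -> [1, 3, 9, 14]
Merge: [36, 47, 48, 50] + [1, 3, 9, 14] -> [1, 3, 9, 14, 36, 47, 48, 50]

Final sorted array: [1, 3, 9, 14, 36, 47, 48, 50]

The merge sort proceeds by recursively splitting the array and merging sorted halves.
After all merges, the sorted array is [1, 3, 9, 14, 36, 47, 48, 50].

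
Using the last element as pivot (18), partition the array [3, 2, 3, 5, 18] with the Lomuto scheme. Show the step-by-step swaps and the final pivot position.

Lomuto partition with pivot = 18:

Initial array: [3, 2, 3, 5, 18]

arr[0]=3 <= 18: swap with position 0, array becomes [3, 2, 3, 5, 18]
arr[1]=2 <= 18: swap with position 1, array becomes [3, 2, 3, 5, 18]
arr[2]=3 <= 18: swap with position 2, array becomes [3, 2, 3, 5, 18]
arr[3]=5 <= 18: swap with position 3, array becomes [3, 2, 3, 5, 18]

Place pivot at position 4: [3, 2, 3, 5, 18]
Pivot position: 4

After partitioning with pivot 18, the array becomes [3, 2, 3, 5, 18]. The pivot is placed at index 4. All elements to the left of the pivot are <= 18, and all elements to the right are > 18.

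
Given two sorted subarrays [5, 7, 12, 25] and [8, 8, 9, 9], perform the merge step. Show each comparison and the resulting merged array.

Merging process:

Compare 5 vs 8: take 5 from left. Merged: [5]
Compare 7 vs 8: take 7 from left. Merged: [5, 7]
Compare 12 vs 8: take 8 from right. Merged: [5, 7, 8]
Compare 12 vs 8: take 8 from right. Merged: [5, 7, 8, 8]
Compare 12 vs 9: take 9 from right. Merged: [5, 7, 8, 8, 9]
Compare 12 vs 9: take 9 from right. Merged: [5, 7, 8, 8, 9, 9]
Append remaining from left: [12, 25]. Merged: [5, 7, 8, 8, 9, 9, 12, 25]

Final merged array: [5, 7, 8, 8, 9, 9, 12, 25]
Total comparisons: 6

The merged array is [5, 7, 8, 8, 9, 9, 12, 25], requiring 6 comparisons. The merge step runs in O(n) time where n is the total number of elements.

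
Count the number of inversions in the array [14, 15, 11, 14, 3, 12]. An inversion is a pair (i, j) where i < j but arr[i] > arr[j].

Finding inversions in [14, 15, 11, 14, 3, 12]:

(0, 2): arr[0]=14 > arr[2]=11
(0, 4): arr[0]=14 > arr[4]=3
(0, 5): arr[0]=14 > arr[5]=12
(1, 2): arr[1]=15 > arr[2]=11
(1, 3): arr[1]=15 > arr[3]=14
(1, 4): arr[1]=15 > arr[4]=3
(1, 5): arr[1]=15 > arr[5]=12
(2, 4): arr[2]=11 > arr[4]=3
(3, 4): arr[3]=14 > arr[4]=3
(3, 5): arr[3]=14 > arr[5]=12

Total inversions: 10

The array has 10 inversion(s): (0,2), (0,4), (0,5), (1,2), (1,3), (1,4), (1,5), (2,4), (3,4), (3,5). Each pair (i,j) satisfies i < j and arr[i] > arr[j].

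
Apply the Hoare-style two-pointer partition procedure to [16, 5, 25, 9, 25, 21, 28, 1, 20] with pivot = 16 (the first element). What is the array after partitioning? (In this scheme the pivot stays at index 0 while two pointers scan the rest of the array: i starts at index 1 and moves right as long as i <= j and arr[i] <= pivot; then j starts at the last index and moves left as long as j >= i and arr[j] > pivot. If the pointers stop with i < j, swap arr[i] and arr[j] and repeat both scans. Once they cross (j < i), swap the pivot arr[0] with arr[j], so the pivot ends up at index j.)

Hoare-style two-pointer partition with pivot = 16:

Initial array: [16, 5, 25, 9, 25, 21, 28, 1, 20]

Pointers start at i = 1, j = 8.
i stops at index 2 (arr[2]=25 > 16), j stops at index 7 (arr[7]=1 <= 16): swap arr[2] and arr[7], array becomes [16, 5, 1, 9, 25, 21, 28, 25, 20]
i ends at 4, j ends at 3: the pointers have crossed (j < i), so scanning stops.

Swap pivot arr[0] with arr[3] to place pivot at position 3: [9, 5, 1, 16, 25, 21, 28, 25, 20]
Pivot position: 3

After partitioning with pivot 16, the array becomes [9, 5, 1, 16, 25, 21, 28, 25, 20]. The pivot is placed at index 3. All elements to the left of the pivot are <= 16, and all elements to the right are > 16.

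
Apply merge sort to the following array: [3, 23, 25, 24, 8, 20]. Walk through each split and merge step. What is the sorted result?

Merge sort trace:

Split: [3, 23, 25, 24, 8, 20] -> [3, 23, 25] and [24, 8, 20]
  Split: [3, 23, 25] -> [3] and [23, 25]
    Split: [23, 25] -> [23] and [25]
    Merge: [23] + [25] -> [23, 25]
  Merge: [3] + [23, 25] -> [3, 23, 25]
  Split: [24, 8, 20] -> [24] and [8, 20]
    Split: [8, 20] -> [8] and [20]
    Merge: [8] + [20] -> [8, 20]
  Merge: [24] + [8, 20] -> [8, 20, 24]
Merge: [3, 23, 25] + [8, 20, 24] -> [3, 8, 20, 23, 24, 25]

Final sorted array: [3, 8, 20, 23, 24, 25]

The merge sort proceeds by recursively splitting the array and merging sorted halves.
After all merges, the sorted array is [3, 8, 20, 23, 24, 25].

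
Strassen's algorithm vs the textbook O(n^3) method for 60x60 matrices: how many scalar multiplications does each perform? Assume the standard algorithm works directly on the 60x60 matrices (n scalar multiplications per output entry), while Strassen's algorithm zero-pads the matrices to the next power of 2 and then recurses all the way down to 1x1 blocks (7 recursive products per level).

Matrix multiplication for 60x60 matrices:

Strassen's algorithm requires power-of-2 dimensions. Pad 60x60 to 64x64 (next power of 2).

Standard algorithm: 60^3 = 216000 multiplications
Strassen's algorithm: 7^(log2(64)) = 7^6 = 117649 multiplications
Savings: 216000 - 117649 = 98351 multiplications

Standard: 216000 multiplications (60^3). Strassen: 117649 multiplications (7^6, after padding to 64x64). Strassen reduces 8 recursive multiplications to 7 at each level.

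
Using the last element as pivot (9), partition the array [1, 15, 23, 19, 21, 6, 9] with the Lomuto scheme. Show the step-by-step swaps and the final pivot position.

Lomuto partition with pivot = 9:

Initial array: [1, 15, 23, 19, 21, 6, 9]

arr[0]=1 <= 9: swap with position 0, array becomes [1, 15, 23, 19, 21, 6, 9]
arr[1]=15 > 9: no swap
arr[2]=23 > 9: no swap
arr[3]=19 > 9: no swap
arr[4]=21 > 9: no swap
arr[5]=6 <= 9: swap with position 1, array becomes [1, 6, 23, 19, 21, 15, 9]

Place pivot at position 2: [1, 6, 9, 19, 21, 15, 23]
Pivot position: 2

After partitioning with pivot 9, the array becomes [1, 6, 9, 19, 21, 15, 23]. The pivot is placed at index 2. All elements to the left of the pivot are <= 9, and all elements to the right are > 9.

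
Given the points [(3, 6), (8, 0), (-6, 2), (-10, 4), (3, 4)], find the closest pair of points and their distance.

Computing all pairwise distances among 5 points:

d((3, 6), (8, 0)) = 7.8102
d((3, 6), (-6, 2)) = 9.8489
d((3, 6), (-10, 4)) = 13.1529
d((3, 6), (3, 4)) = 2.0 <-- minimum
d((8, 0), (-6, 2)) = 14.1421
d((8, 0), (-10, 4)) = 18.4391
d((8, 0), (3, 4)) = 6.4031
d((-6, 2), (-10, 4)) = 4.4721
d((-6, 2), (3, 4)) = 9.2195
d((-10, 4), (3, 4)) = 13.0

Closest pair: (3, 6) and (3, 4) with distance 2.0

The closest pair is (3, 6) and (3, 4) with Euclidean distance 2.0. For 5 points, brute-force pairwise comparison is shown above. For large n, the divide-and-conquer algorithm (sort by x, recurse on halves, check the dividing strip) achieves O(n log n).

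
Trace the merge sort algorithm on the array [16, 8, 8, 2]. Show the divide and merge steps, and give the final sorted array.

Merge sort trace:

Split: [16, 8, 8, 2] -> [16, 8] and [8, 2]
  Split: [16, 8] -> [16] and [8]
  Merge: [16] + [8] -> [8, 16]
  Split: [8, 2] -> [8] and [2]
  Merge: [8] + [2] -> [2, 8]
Merge: [8, 16] + [2, 8] -> [2, 8, 8, 16]

Final sorted array: [2, 8, 8, 16]

The merge sort proceeds by recursively splitting the array and merging sorted halves.
After all merges, the sorted array is [2, 8, 8, 16].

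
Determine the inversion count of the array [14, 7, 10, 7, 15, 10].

Finding inversions in [14, 7, 10, 7, 15, 10]:

(0, 1): arr[0]=14 > arr[1]=7
(0, 2): arr[0]=14 > arr[2]=10
(0, 3): arr[0]=14 > arr[3]=7
(0, 5): arr[0]=14 > arr[5]=10
(2, 3): arr[2]=10 > arr[3]=7
(4, 5): arr[4]=15 > arr[5]=10

Total inversions: 6

The array has 6 inversion(s): (0,1), (0,2), (0,3), (0,5), (2,3), (4,5). Each pair (i,j) satisfies i < j and arr[i] > arr[j].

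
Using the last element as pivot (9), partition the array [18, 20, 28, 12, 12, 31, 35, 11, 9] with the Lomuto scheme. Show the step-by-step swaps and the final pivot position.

Lomuto partition with pivot = 9:

Initial array: [18, 20, 28, 12, 12, 31, 35, 11, 9]

arr[0]=18 > 9: no swap
arr[1]=20 > 9: no swap
arr[2]=28 > 9: no swap
arr[3]=12 > 9: no swap
arr[4]=12 > 9: no swap
arr[5]=31 > 9: no swap
arr[6]=35 > 9: no swap
arr[7]=11 > 9: no swap

Place pivot at position 0: [9, 20, 28, 12, 12, 31, 35, 11, 18]
Pivot position: 0

After partitioning with pivot 9, the array becomes [9, 20, 28, 12, 12, 31, 35, 11, 18]. The pivot is placed at index 0. All elements to the left of the pivot are <= 9, and all elements to the right are > 9.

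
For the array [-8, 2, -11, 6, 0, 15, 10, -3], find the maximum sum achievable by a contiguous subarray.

Using Kadane's algorithm on [-8, 2, -11, 6, 0, 15, 10, -3]:

Scanning through the array:
Position 1 (value 2): max_ending_here = 2, max_so_far = 2
Position 2 (value -11): max_ending_here = -9, max_so_far = 2
Position 3 (value 6): max_ending_here = 6, max_so_far = 6
Position 4 (value 0): max_ending_here = 6, max_so_far = 6
Position 5 (value 15): max_ending_here = 21, max_so_far = 21
Position 6 (value 10): max_ending_here = 31, max_so_far = 31
Position 7 (value -3): max_ending_here = 28, max_so_far = 31

Maximum subarray: [6, 0, 15, 10]
Maximum sum: 31

The maximum subarray is [6, 0, 15, 10] with sum 31. This subarray runs from index 3 to index 6.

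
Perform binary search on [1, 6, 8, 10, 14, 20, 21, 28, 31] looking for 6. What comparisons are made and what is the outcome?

Binary search for 6 in [1, 6, 8, 10, 14, 20, 21, 28, 31]:

lo=0, hi=8, mid=4, arr[mid]=14 -> 14 > 6, search left half
lo=0, hi=3, mid=1, arr[mid]=6 -> Found target at index 1!

Binary search finds 6 at index 1 after 2 comparisons. The search repeatedly halves the search space by comparing with the middle element.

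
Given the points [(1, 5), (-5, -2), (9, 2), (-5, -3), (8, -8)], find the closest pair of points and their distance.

Computing all pairwise distances among 5 points:

d((1, 5), (-5, -2)) = 9.2195
d((1, 5), (9, 2)) = 8.544
d((1, 5), (-5, -3)) = 10.0
d((1, 5), (8, -8)) = 14.7648
d((-5, -2), (9, 2)) = 14.5602
d((-5, -2), (-5, -3)) = 1.0 <-- minimum
d((-5, -2), (8, -8)) = 14.3178
d((9, 2), (-5, -3)) = 14.8661
d((9, 2), (8, -8)) = 10.0499
d((-5, -3), (8, -8)) = 13.9284

Closest pair: (-5, -2) and (-5, -3) with distance 1.0

The closest pair is (-5, -2) and (-5, -3) with Euclidean distance 1.0. For 5 points, brute-force pairwise comparison is shown above. For large n, the divide-and-conquer algorithm (sort by x, recurse on halves, check the dividing strip) achieves O(n log n).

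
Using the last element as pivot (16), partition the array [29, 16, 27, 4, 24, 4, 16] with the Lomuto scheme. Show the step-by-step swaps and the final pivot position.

Lomuto partition with pivot = 16:

Initial array: [29, 16, 27, 4, 24, 4, 16]

arr[0]=29 > 16: no swap
arr[1]=16 <= 16: swap with position 0, array becomes [16, 29, 27, 4, 24, 4, 16]
arr[2]=27 > 16: no swap
arr[3]=4 <= 16: swap with position 1, array becomes [16, 4, 27, 29, 24, 4, 16]
arr[4]=24 > 16: no swap
arr[5]=4 <= 16: swap with position 2, array becomes [16, 4, 4, 29, 24, 27, 16]

Place pivot at position 3: [16, 4, 4, 16, 24, 27, 29]
Pivot position: 3

After partitioning with pivot 16, the array becomes [16, 4, 4, 16, 24, 27, 29]. The pivot is placed at index 3. All elements to the left of the pivot are <= 16, and all elements to the right are > 16.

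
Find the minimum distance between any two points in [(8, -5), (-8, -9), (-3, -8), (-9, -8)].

Computing all pairwise distances among 4 points:

d((8, -5), (-8, -9)) = 16.4924
d((8, -5), (-3, -8)) = 11.4018
d((8, -5), (-9, -8)) = 17.2627
d((-8, -9), (-3, -8)) = 5.099
d((-8, -9), (-9, -8)) = 1.4142 <-- minimum
d((-3, -8), (-9, -8)) = 6.0

Closest pair: (-8, -9) and (-9, -8) with distance 1.4142

The closest pair is (-8, -9) and (-9, -8) with Euclidean distance 1.4142. For 4 points, brute-force pairwise comparison is shown above. For large n, the divide-and-conquer algorithm (sort by x, recurse on halves, check the dividing strip) achieves O(n log n).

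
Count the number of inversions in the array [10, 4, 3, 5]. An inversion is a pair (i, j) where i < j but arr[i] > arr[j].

Finding inversions in [10, 4, 3, 5]:

(0, 1): arr[0]=10 > arr[1]=4
(0, 2): arr[0]=10 > arr[2]=3
(0, 3): arr[0]=10 > arr[3]=5
(1, 2): arr[1]=4 > arr[2]=3

Total inversions: 4

The array has 4 inversion(s): (0,1), (0,2), (0,3), (1,2). Each pair (i,j) satisfies i < j and arr[i] > arr[j].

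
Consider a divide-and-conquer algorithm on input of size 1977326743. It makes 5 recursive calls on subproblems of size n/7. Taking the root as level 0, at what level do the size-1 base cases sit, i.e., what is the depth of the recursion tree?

For divide and conquer with division factor 7:

Problem sizes at each level:
Level 0: 1977326743
Level 1: 282475249
Level 2: 40353607
Level 3: 5764801
Level 4: 823543
Level 5: 117649
Level 6: 16807
Level 7: 2401
Level 8: 343
Level 9: 49
Level 10: 7
Level 11: 1

The root is level 0 and the size-1 base case is level 11 (the tree spans levels 0 through 11, i.e. 12 levels counting the root), so the depth is the number of divisions: log_7(1977326743) = 11

The recursion tree depth is log_7(1977326743) = 11. At each level, the problem size is divided by 7, so it takes 11 divisions to reduce to a base case of size 1. The algorithm makes 5 recursive calls at each level.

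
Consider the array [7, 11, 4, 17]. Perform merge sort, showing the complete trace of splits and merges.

Merge sort trace:

Split: [7, 11, 4, 17] -> [7, 11] and [4, 17]
  Split: [7, 11] -> [7] and [11]
  Merge: [7] + [11] -> [7, 11]
  Split: [4, 17] -> [4] and [17]
  Merge: [4] + [17] -> [4, 17]
Merge: [7, 11] + [4, 17] -> [4, 7, 11, 17]

Final sorted array: [4, 7, 11, 17]

The merge sort proceeds by recursively splitting the array and merging sorted halves.
After all merges, the sorted array is [4, 7, 11, 17].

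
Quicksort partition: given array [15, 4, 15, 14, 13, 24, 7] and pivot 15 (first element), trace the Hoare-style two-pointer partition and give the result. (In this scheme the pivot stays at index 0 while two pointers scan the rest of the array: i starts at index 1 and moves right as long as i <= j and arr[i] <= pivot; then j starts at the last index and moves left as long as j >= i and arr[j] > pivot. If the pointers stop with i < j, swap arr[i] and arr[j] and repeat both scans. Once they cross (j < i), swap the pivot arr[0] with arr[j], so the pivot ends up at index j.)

Hoare-style two-pointer partition with pivot = 15:

Initial array: [15, 4, 15, 14, 13, 24, 7]

Pointers start at i = 1, j = 6.
i stops at index 5 (arr[5]=24 > 15), j stops at index 6 (arr[6]=7 <= 15): swap arr[5] and arr[6], array becomes [15, 4, 15, 14, 13, 7, 24]
i ends at 6, j ends at 5: the pointers have crossed (j < i), so scanning stops.

Swap pivot arr[0] with arr[5] to place pivot at position 5: [7, 4, 15, 14, 13, 15, 24]
Pivot position: 5

After partitioning with pivot 15, the array becomes [7, 4, 15, 14, 13, 15, 24]. The pivot is placed at index 5. All elements to the left of the pivot are <= 15, and all elements to the right are > 15.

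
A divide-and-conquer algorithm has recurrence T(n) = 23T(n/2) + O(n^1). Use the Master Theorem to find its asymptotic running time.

Master Theorem for T(n) = 23T(n/2) + O(n^1):

a = 23, b = 2, c = 1
log_b(a) = log_2(23) = 4.5236

Case 1: c = 1 < log_2(23) = 4.5236
T(n) = O(n^(log_2 23))

For T(n) = 23T(n/2) + O(n^1): log_2(23) = 4.5236. This is Case 1 of the Master Theorem (c < log_b(a), work dominated by leaves), giving O(n^(log_2 23)).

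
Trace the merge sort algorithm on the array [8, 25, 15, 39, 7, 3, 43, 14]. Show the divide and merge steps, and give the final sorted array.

Merge sort trace:

Split: [8, 25, 15, 39, 7, 3, 43, 14] -> [8, 25, 15, 39] and [7, 3, 43, 14]
  Split: [8, 25, 15, 39] -> [8, 25] and [15, 39]
    Split: [8, 25] -> [8] and [25]
    Merge: [8] + [25] -> [8, 25]
    Split: [15, 39] -> [15] and [39]
    Merge: [15] + [39] -> [15, 39]
  Merge: [8, 25] + [15, 39] -> [8, 15, 25, 39]
  Split: [7, 3, 43, 14] -> [7, 3] and [43, 14]
    Split: [7, 3] -> [7] and [3]
    Merge: [7] + [3] -> [3, 7]
    Split: [43, 14] -> [43] and [14]
    Merge: [43] + [14] -> [14, 43]
  Merge: [3, 7] + [14, 43] -> [3, 7, 14, 43]
Merge: [8, 15, 25, 39] + [3, 7, 14, 43] -> [3, 7, 8, 14, 15, 25, 39, 43]

Final sorted array: [3, 7, 8, 14, 15, 25, 39, 43]

The merge sort proceeds by recursively splitting the array and merging sorted halves.
After all merges, the sorted array is [3, 7, 8, 14, 15, 25, 39, 43].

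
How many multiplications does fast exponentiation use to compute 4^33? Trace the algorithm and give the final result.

Computing 4^33 by squaring (build up from 4^1; each line after the first costs one multiplication):

4^1 = 4
4^2 = (4^1)^2 = 4^2 = 16
4^4 = (4^2)^2 = 16^2 = 256
4^8 = (4^4)^2 = 256^2 = 65536
4^16 = (4^8)^2 = 65536^2 = 4294967296
4^32 = (4^16)^2 = 4294967296^2 = 18446744073709551616
4^33 = 4 * 4^32 = 4 * 18446744073709551616 = 73786976294838206464

Result: 73786976294838206464
Multiplications needed: 6 (6 lines after 4^1)

4^33 = 73786976294838206464. Using exponentiation by squaring, this requires 6 multiplications. The key idea: if the exponent is even, square the half-power; if odd, multiply by the base once.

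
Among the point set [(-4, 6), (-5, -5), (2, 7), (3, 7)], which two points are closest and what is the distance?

Computing all pairwise distances among 4 points:

d((-4, 6), (-5, -5)) = 11.0454
d((-4, 6), (2, 7)) = 6.0828
d((-4, 6), (3, 7)) = 7.0711
d((-5, -5), (2, 7)) = 13.8924
d((-5, -5), (3, 7)) = 14.4222
d((2, 7), (3, 7)) = 1.0 <-- minimum

Closest pair: (2, 7) and (3, 7) with distance 1.0

The closest pair is (2, 7) and (3, 7) with Euclidean distance 1.0. For 4 points, brute-force pairwise comparison is shown above. For large n, the divide-and-conquer algorithm (sort by x, recurse on halves, check the dividing strip) achieves O(n log n).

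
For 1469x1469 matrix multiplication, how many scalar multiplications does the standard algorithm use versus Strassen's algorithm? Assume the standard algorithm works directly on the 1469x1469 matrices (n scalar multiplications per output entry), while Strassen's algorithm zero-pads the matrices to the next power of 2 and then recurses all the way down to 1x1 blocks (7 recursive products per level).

Matrix multiplication for 1469x1469 matrices:

Strassen's algorithm requires power-of-2 dimensions. Pad 1469x1469 to 2048x2048 (next power of 2).

Standard algorithm: 1469^3 = 3170044709 multiplications
Strassen's algorithm: 7^(log2(2048)) = 7^11 = 1977326743 multiplications
Savings: 3170044709 - 1977326743 = 1192717966 multiplications

Standard: 3170044709 multiplications (1469^3). Strassen: 1977326743 multiplications (7^11, after padding to 2048x2048). Strassen reduces 8 recursive multiplications to 7 at each level.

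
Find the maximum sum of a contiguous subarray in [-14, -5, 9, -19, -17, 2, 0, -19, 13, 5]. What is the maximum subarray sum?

Using Kadane's algorithm on [-14, -5, 9, -19, -17, 2, 0, -19, 13, 5]:

Scanning through the array:
Position 1 (value -5): max_ending_here = -5, max_so_far = -5
Position 2 (value 9): max_ending_here = 9, max_so_far = 9
Position 3 (value -19): max_ending_here = -10, max_so_far = 9
Position 4 (value -17): max_ending_here = -17, max_so_far = 9
Position 5 (value 2): max_ending_here = 2, max_so_far = 9
Position 6 (value 0): max_ending_here = 2, max_so_far = 9
Position 7 (value -19): max_ending_here = -17, max_so_far = 9
Position 8 (value 13): max_ending_here = 13, max_so_far = 13
Position 9 (value 5): max_ending_here = 18, max_so_far = 18

Maximum subarray: [13, 5]
Maximum sum: 18

The maximum subarray is [13, 5] with sum 18. This subarray runs from index 8 to index 9.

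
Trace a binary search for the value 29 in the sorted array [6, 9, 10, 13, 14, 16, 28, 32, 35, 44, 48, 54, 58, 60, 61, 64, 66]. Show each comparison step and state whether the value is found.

Binary search for 29 in [6, 9, 10, 13, 14, 16, 28, 32, 35, 44, 48, 54, 58, 60, 61, 64, 66]:

lo=0, hi=16, mid=8, arr[mid]=35 -> 35 > 29, search left half
lo=0, hi=7, mid=3, arr[mid]=13 -> 13 < 29, search right half
lo=4, hi=7, mid=5, arr[mid]=16 -> 16 < 29, search right half
lo=6, hi=7, mid=6, arr[mid]=28 -> 28 < 29, search right half
lo=7, hi=7, mid=7, arr[mid]=32 -> 32 > 29, search left half
lo=7 > hi=6, target 29 not found

Binary search determines that 29 is not in the array after 5 comparisons. The search space was exhausted without finding the target.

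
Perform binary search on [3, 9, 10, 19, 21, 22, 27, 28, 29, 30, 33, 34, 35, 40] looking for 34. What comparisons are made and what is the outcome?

Binary search for 34 in [3, 9, 10, 19, 21, 22, 27, 28, 29, 30, 33, 34, 35, 40]:

lo=0, hi=13, mid=6, arr[mid]=27 -> 27 < 34, search right half
lo=7, hi=13, mid=10, arr[mid]=33 -> 33 < 34, search right half
lo=11, hi=13, mid=12, arr[mid]=35 -> 35 > 34, search left half
lo=11, hi=11, mid=11, arr[mid]=34 -> Found target at index 11!

Binary search finds 34 at index 11 after 4 comparisons. The search repeatedly halves the search space by comparing with the middle element.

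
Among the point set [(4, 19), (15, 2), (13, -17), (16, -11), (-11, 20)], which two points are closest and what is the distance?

Computing all pairwise distances among 5 points:

d((4, 19), (15, 2)) = 20.2485
d((4, 19), (13, -17)) = 37.108
d((4, 19), (16, -11)) = 32.311
d((4, 19), (-11, 20)) = 15.0333
d((15, 2), (13, -17)) = 19.105
d((15, 2), (16, -11)) = 13.0384
d((15, 2), (-11, 20)) = 31.6228
d((13, -17), (16, -11)) = 6.7082 <-- minimum
d((13, -17), (-11, 20)) = 44.1022
d((16, -11), (-11, 20)) = 41.1096

Closest pair: (13, -17) and (16, -11) with distance 6.7082

The closest pair is (13, -17) and (16, -11) with Euclidean distance 6.7082. For 5 points, brute-force pairwise comparison is shown above. For large n, the divide-and-conquer algorithm (sort by x, recurse on halves, check the dividing strip) achieves O(n log n).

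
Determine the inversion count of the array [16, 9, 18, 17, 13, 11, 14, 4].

Finding inversions in [16, 9, 18, 17, 13, 11, 14, 4]:

(0, 1): arr[0]=16 > arr[1]=9
(0, 4): arr[0]=16 > arr[4]=13
(0, 5): arr[0]=16 > arr[5]=11
(0, 6): arr[0]=16 > arr[6]=14
(0, 7): arr[0]=16 > arr[7]=4
(1, 7): arr[1]=9 > arr[7]=4
(2, 3): arr[2]=18 > arr[3]=17
(2, 4): arr[2]=18 > arr[4]=13
(2, 5): arr[2]=18 > arr[5]=11
(2, 6): arr[2]=18 > arr[6]=14
(2, 7): arr[2]=18 > arr[7]=4
(3, 4): arr[3]=17 > arr[4]=13
(3, 5): arr[3]=17 > arr[5]=11
(3, 6): arr[3]=17 > arr[6]=14
(3, 7): arr[3]=17 > arr[7]=4
(4, 5): arr[4]=13 > arr[5]=11
(4, 7): arr[4]=13 > arr[7]=4
(5, 7): arr[5]=11 > arr[7]=4
(6, 7): arr[6]=14 > arr[7]=4

Total inversions: 19

The array has 19 inversion(s): (0,1), (0,4), (0,5), (0,6), (0,7), (1,7), (2,3), (2,4), (2,5), (2,6), (2,7), (3,4), (3,5), (3,6), (3,7), (4,5), (4,7), (5,7), (6,7). Each pair (i,j) satisfies i < j and arr[i] > arr[j].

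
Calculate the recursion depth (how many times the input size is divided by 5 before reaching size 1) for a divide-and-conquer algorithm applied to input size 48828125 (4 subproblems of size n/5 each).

For divide and conquer with division factor 5:

Problem sizes at each level:
Level 0: 48828125
Level 1: 9765625
Level 2: 1953125
Level 3: 390625
Level 4: 78125
Level 5: 15625
Level 6: 3125
Level 7: 625
Level 8: 125
Level 9: 25
Level 10: 5
Level 11: 1

The root is level 0 and the size-1 base case is level 11 (the tree spans levels 0 through 11, i.e. 12 levels counting the root), so the depth is the number of divisions: log_5(48828125) = 11

The recursion tree depth is log_5(48828125) = 11. At each level, the problem size is divided by 5, so it takes 11 divisions to reduce to a base case of size 1. The algorithm makes 4 recursive calls at each level.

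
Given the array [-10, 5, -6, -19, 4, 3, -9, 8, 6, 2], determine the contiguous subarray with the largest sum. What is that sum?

Using Kadane's algorithm on [-10, 5, -6, -19, 4, 3, -9, 8, 6, 2]:

Scanning through the array:
Position 1 (value 5): max_ending_here = 5, max_so_far = 5
Position 2 (value -6): max_ending_here = -1, max_so_far = 5
Position 3 (value -19): max_ending_here = -19, max_so_far = 5
Position 4 (value 4): max_ending_here = 4, max_so_far = 5
Position 5 (value 3): max_ending_here = 7, max_so_far = 7
Position 6 (value -9): max_ending_here = -2, max_so_far = 7
Position 7 (value 8): max_ending_here = 8, max_so_far = 8
Position 8 (value 6): max_ending_here = 14, max_so_far = 14
Position 9 (value 2): max_ending_here = 16, max_so_far = 16

Maximum subarray: [8, 6, 2]
Maximum sum: 16

The maximum subarray is [8, 6, 2] with sum 16. This subarray runs from index 7 to index 9.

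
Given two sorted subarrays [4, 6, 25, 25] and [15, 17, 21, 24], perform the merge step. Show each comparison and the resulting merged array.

Merging process:

Compare 4 vs 15: take 4 from left. Merged: [4]
Compare 6 vs 15: take 6 from left. Merged: [4, 6]
Compare 25 vs 15: take 15 from right. Merged: [4, 6, 15]
Compare 25 vs 17: take 17 from right. Merged: [4, 6, 15, 17]
Compare 25 vs 21: take 21 from right. Merged: [4, 6, 15, 17, 21]
Compare 25 vs 24: take 24 from right. Merged: [4, 6, 15, 17, 21, 24]
Append remaining from left: [25, 25]. Merged: [4, 6, 15, 17, 21, 24, 25, 25]

Final merged array: [4, 6, 15, 17, 21, 24, 25, 25]
Total comparisons: 6

The merged array is [4, 6, 15, 17, 21, 24, 25, 25], requiring 6 comparisons. The merge step runs in O(n) time where n is the total number of elements.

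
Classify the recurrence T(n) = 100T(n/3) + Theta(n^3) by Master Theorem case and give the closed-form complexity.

Master Theorem for T(n) = 100T(n/3) + O(n^3):

a = 100, b = 3, c = 3
log_b(a) = log_3(100) = 4.1918

Case 1: c = 3 < log_3(100) = 4.1918
T(n) = O(n^(log_3 100))

For T(n) = 100T(n/3) + O(n^3): log_3(100) = 4.1918. This is Case 1 of the Master Theorem (c < log_b(a), work dominated by leaves), giving O(n^(log_3 100)).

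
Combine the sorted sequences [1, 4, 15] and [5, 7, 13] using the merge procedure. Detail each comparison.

Merging process:

Compare 1 vs 5: take 1 from left. Merged: [1]
Compare 4 vs 5: take 4 from left. Merged: [1, 4]
Compare 15 vs 5: take 5 from right. Merged: [1, 4, 5]
Compare 15 vs 7: take 7 from right. Merged: [1, 4, 5, 7]
Compare 15 vs 13: take 13 from right. Merged: [1, 4, 5, 7, 13]
Append remaining from left: [15]. Merged: [1, 4, 5, 7, 13, 15]

Final merged array: [1, 4, 5, 7, 13, 15]
Total comparisons: 5

The merged array is [1, 4, 5, 7, 13, 15], requiring 5 comparisons. The merge step runs in O(n) time where n is the total number of elements.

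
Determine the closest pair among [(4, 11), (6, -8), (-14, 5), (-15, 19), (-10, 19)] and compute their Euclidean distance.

Computing all pairwise distances among 5 points:

d((4, 11), (6, -8)) = 19.105
d((4, 11), (-14, 5)) = 18.9737
d((4, 11), (-15, 19)) = 20.6155
d((4, 11), (-10, 19)) = 16.1245
d((6, -8), (-14, 5)) = 23.8537
d((6, -8), (-15, 19)) = 34.2053
d((6, -8), (-10, 19)) = 31.3847
d((-14, 5), (-15, 19)) = 14.0357
d((-14, 5), (-10, 19)) = 14.5602
d((-15, 19), (-10, 19)) = 5.0 <-- minimum

Closest pair: (-15, 19) and (-10, 19) with distance 5.0

The closest pair is (-15, 19) and (-10, 19) with Euclidean distance 5.0. For 5 points, brute-force pairwise comparison is shown above. For large n, the divide-and-conquer algorithm (sort by x, recurse on halves, check the dividing strip) achieves O(n log n).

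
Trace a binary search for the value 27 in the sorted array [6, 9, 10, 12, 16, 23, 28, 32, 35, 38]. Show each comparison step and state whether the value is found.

Binary search for 27 in [6, 9, 10, 12, 16, 23, 28, 32, 35, 38]:

lo=0, hi=9, mid=4, arr[mid]=16 -> 16 < 27, search right half
lo=5, hi=9, mid=7, arr[mid]=32 -> 32 > 27, search left half
lo=5, hi=6, mid=5, arr[mid]=23 -> 23 < 27, search right half
lo=6, hi=6, mid=6, arr[mid]=28 -> 28 > 27, search left half
lo=6 > hi=5, target 27 not found

Binary search determines that 27 is not in the array after 4 comparisons. The search space was exhausted without finding the target.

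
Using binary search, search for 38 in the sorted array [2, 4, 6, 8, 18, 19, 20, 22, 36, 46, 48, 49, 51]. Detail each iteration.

Binary search for 38 in [2, 4, 6, 8, 18, 19, 20, 22, 36, 46, 48, 49, 51]:

lo=0, hi=12, mid=6, arr[mid]=20 -> 20 < 38, search right half
lo=7, hi=12, mid=9, arr[mid]=46 -> 46 > 38, search left half
lo=7, hi=8, mid=7, arr[mid]=22 -> 22 < 38, search right half
lo=8, hi=8, mid=8, arr[mid]=36 -> 36 < 38, search right half
lo=9 > hi=8, target 38 not found

Binary search determines that 38 is not in the array after 4 comparisons. The search space was exhausted without finding the target.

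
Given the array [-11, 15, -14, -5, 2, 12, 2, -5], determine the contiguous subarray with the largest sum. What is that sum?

Using Kadane's algorithm on [-11, 15, -14, -5, 2, 12, 2, -5]:

Scanning through the array:
Position 1 (value 15): max_ending_here = 15, max_so_far = 15
Position 2 (value -14): max_ending_here = 1, max_so_far = 15
Position 3 (value -5): max_ending_here = -4, max_so_far = 15
Position 4 (value 2): max_ending_here = 2, max_so_far = 15
Position 5 (value 12): max_ending_here = 14, max_so_far = 15
Position 6 (value 2): max_ending_here = 16, max_so_far = 16
Position 7 (value -5): max_ending_here = 11, max_so_far = 16

Maximum subarray: [2, 12, 2]
Maximum sum: 16

The maximum subarray is [2, 12, 2] with sum 16. This subarray runs from index 4 to index 6.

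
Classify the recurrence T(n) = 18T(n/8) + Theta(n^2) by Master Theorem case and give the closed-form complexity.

Master Theorem for T(n) = 18T(n/8) + O(n^2):

a = 18, b = 8, c = 2
log_b(a) = log_8(18) = 1.3900

Case 3: c = 2 > log_8(18) = 1.3900
T(n) = O(n^2) = O(n^2)

For T(n) = 18T(n/8) + O(n^2): log_8(18) = 1.3900. This is Case 3 of the Master Theorem (c > log_b(a), work dominated by root), giving O(n^2).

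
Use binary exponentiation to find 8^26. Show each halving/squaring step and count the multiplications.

Computing 8^26 by squaring (build up from 8^1; each line after the first costs one multiplication):

8^1 = 8
8^2 = (8^1)^2 = 8^2 = 64
8^3 = 8 * 8^2 = 8 * 64 = 512
8^6 = (8^3)^2 = 512^2 = 262144
8^12 = (8^6)^2 = 262144^2 = 68719476736
8^13 = 8 * 8^12 = 8 * 68719476736 = 549755813888
8^26 = (8^13)^2 = 549755813888^2 = 302231454903657293676544

Result: 302231454903657293676544
Multiplications needed: 6 (6 lines after 8^1)

8^26 = 302231454903657293676544. Using exponentiation by squaring, this requires 6 multiplications. The key idea: if the exponent is even, square the half-power; if odd, multiply by the base once.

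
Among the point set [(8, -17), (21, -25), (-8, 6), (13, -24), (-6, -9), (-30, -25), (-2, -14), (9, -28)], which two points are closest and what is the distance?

Computing all pairwise distances among 8 points:

d((8, -17), (21, -25)) = 15.2643
d((8, -17), (-8, 6)) = 28.0179
d((8, -17), (13, -24)) = 8.6023
d((8, -17), (-6, -9)) = 16.1245
d((8, -17), (-30, -25)) = 38.833
d((8, -17), (-2, -14)) = 10.4403
d((8, -17), (9, -28)) = 11.0454
d((21, -25), (-8, 6)) = 42.45
d((21, -25), (13, -24)) = 8.0623
d((21, -25), (-6, -9)) = 31.3847
d((21, -25), (-30, -25)) = 51.0
d((21, -25), (-2, -14)) = 25.4951
d((21, -25), (9, -28)) = 12.3693
d((-8, 6), (13, -24)) = 36.6197
d((-8, 6), (-6, -9)) = 15.1327
d((-8, 6), (-30, -25)) = 38.0132
d((-8, 6), (-2, -14)) = 20.8806
d((-8, 6), (9, -28)) = 38.0132
d((13, -24), (-6, -9)) = 24.2074
d((13, -24), (-30, -25)) = 43.0116
d((13, -24), (-2, -14)) = 18.0278
d((13, -24), (9, -28)) = 5.6569 <-- minimum
d((-6, -9), (-30, -25)) = 28.8444
d((-6, -9), (-2, -14)) = 6.4031
d((-6, -9), (9, -28)) = 24.2074
d((-30, -25), (-2, -14)) = 30.0832
d((-30, -25), (9, -28)) = 39.1152
d((-2, -14), (9, -28)) = 17.8045

Closest pair: (13, -24) and (9, -28) with distance 5.6569

The closest pair is (13, -24) and (9, -28) with Euclidean distance 5.6569. For 8 points, brute-force pairwise comparison is shown above. For large n, the divide-and-conquer algorithm (sort by x, recurse on halves, check the dividing strip) achieves O(n log n).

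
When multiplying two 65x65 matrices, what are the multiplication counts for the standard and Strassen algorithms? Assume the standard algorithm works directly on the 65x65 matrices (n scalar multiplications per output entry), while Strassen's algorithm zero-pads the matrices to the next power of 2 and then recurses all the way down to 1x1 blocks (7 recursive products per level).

Matrix multiplication for 65x65 matrices:

Strassen's algorithm requires power-of-2 dimensions. Pad 65x65 to 128x128 (next power of 2).

Standard algorithm: 65^3 = 274625 multiplications
Strassen's algorithm: 7^(log2(128)) = 7^7 = 823543 multiplications
Difference: 274625 - 823543 = -548918 (Strassen uses MORE here due to padding overhead — for small or just-over-power-of-2 n, padding can outweigh the per-level savings)

Standard: 274625 multiplications (65^3). Strassen: 823543 multiplications (7^7, after padding to 128x128). Strassen reduces 8 recursive multiplications to 7 at each level.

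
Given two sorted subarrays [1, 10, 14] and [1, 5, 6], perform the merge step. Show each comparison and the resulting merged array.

Merging process:

Compare 1 vs 1: take 1 from left. Merged: [1]
Compare 10 vs 1: take 1 from right. Merged: [1, 1]
Compare 10 vs 5: take 5 from right. Merged: [1, 1, 5]
Compare 10 vs 6: take 6 from right. Merged: [1, 1, 5, 6]
Append remaining from left: [10, 14]. Merged: [1, 1, 5, 6, 10, 14]

Final merged array: [1, 1, 5, 6, 10, 14]
Total comparisons: 4

The merged array is [1, 1, 5, 6, 10, 14], requiring 4 comparisons. The merge step runs in O(n) time where n is the total number of elements.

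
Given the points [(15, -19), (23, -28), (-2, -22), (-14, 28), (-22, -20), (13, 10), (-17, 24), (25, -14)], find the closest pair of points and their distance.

Computing all pairwise distances among 8 points:

d((15, -19), (23, -28)) = 12.0416
d((15, -19), (-2, -22)) = 17.2627
d((15, -19), (-14, 28)) = 55.2268
d((15, -19), (-22, -20)) = 37.0135
d((15, -19), (13, 10)) = 29.0689
d((15, -19), (-17, 24)) = 53.6004
d((15, -19), (25, -14)) = 11.1803
d((23, -28), (-2, -22)) = 25.7099
d((23, -28), (-14, 28)) = 67.1193
d((23, -28), (-22, -20)) = 45.7056
d((23, -28), (13, 10)) = 39.2938
d((23, -28), (-17, 24)) = 65.6049
d((23, -28), (25, -14)) = 14.1421
d((-2, -22), (-14, 28)) = 51.4198
d((-2, -22), (-22, -20)) = 20.0998
d((-2, -22), (13, 10)) = 35.3412
d((-2, -22), (-17, 24)) = 48.3839
d((-2, -22), (25, -14)) = 28.1603
d((-14, 28), (-22, -20)) = 48.6621
d((-14, 28), (13, 10)) = 32.45
d((-14, 28), (-17, 24)) = 5.0 <-- minimum
d((-14, 28), (25, -14)) = 57.3149
d((-22, -20), (13, 10)) = 46.0977
d((-22, -20), (-17, 24)) = 44.2832
d((-22, -20), (25, -14)) = 47.3814
d((13, 10), (-17, 24)) = 33.1059
d((13, 10), (25, -14)) = 26.8328
d((-17, 24), (25, -14)) = 56.6392

Closest pair: (-14, 28) and (-17, 24) with distance 5.0

The closest pair is (-14, 28) and (-17, 24) with Euclidean distance 5.0. For 8 points, brute-force pairwise comparison is shown above. For large n, the divide-and-conquer algorithm (sort by x, recurse on halves, check the dividing strip) achieves O(n log n).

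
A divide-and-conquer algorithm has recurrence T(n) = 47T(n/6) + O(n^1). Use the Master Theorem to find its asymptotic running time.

Master Theorem for T(n) = 47T(n/6) + O(n^1):

a = 47, b = 6, c = 1
log_b(a) = log_6(47) = 2.1488

Case 1: c = 1 < log_6(47) = 2.1488
T(n) = O(n^(log_6 47))

For T(n) = 47T(n/6) + O(n^1): log_6(47) = 2.1488. This is Case 1 of the Master Theorem (c < log_b(a), work dominated by leaves), giving O(n^(log_6 47)).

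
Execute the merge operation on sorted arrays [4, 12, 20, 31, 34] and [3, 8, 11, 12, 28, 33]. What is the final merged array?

Merging process:

Compare 4 vs 3: take 3 from right. Merged: [3]
Compare 4 vs 8: take 4 from left. Merged: [3, 4]
Compare 12 vs 8: take 8 from right. Merged: [3, 4, 8]
Compare 12 vs 11: take 11 from right. Merged: [3, 4, 8, 11]
Compare 12 vs 12: take 12 from left. Merged: [3, 4, 8, 11, 12]
Compare 20 vs 12: take 12 from right. Merged: [3, 4, 8, 11, 12, 12]
Compare 20 vs 28: take 20 from left. Merged: [3, 4, 8, 11, 12, 12, 20]
Compare 31 vs 28: take 28 from right. Merged: [3, 4, 8, 11, 12, 12, 20, 28]
Compare 31 vs 33: take 31 from left. Merged: [3, 4, 8, 11, 12, 12, 20, 28, 31]
Compare 34 vs 33: take 33 from right. Merged: [3, 4, 8, 11, 12, 12, 20, 28, 31, 33]
Append remaining from left: [34]. Merged: [3, 4, 8, 11, 12, 12, 20, 28, 31, 33, 34]

Final merged array: [3, 4, 8, 11, 12, 12, 20, 28, 31, 33, 34]
Total comparisons: 10

The merged array is [3, 4, 8, 11, 12, 12, 20, 28, 31, 33, 34], requiring 10 comparisons. The merge step runs in O(n) time where n is the total number of elements.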